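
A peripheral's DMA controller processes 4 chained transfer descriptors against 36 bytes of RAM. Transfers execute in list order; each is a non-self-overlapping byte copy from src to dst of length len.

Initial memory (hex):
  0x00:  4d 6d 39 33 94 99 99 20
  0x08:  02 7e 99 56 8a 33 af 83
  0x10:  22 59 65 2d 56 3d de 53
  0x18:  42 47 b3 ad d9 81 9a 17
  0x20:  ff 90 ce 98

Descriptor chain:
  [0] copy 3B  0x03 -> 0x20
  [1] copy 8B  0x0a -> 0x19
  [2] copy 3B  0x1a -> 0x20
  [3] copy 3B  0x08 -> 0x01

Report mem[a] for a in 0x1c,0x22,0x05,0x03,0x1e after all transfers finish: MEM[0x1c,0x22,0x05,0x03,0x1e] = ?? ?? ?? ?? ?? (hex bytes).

  after D0: wrote 3B at 0x20 = 339499
  after D1: wrote 8B at 0x19 = 99568a33af832259
  after D2: wrote 3B at 0x20 = 568a33
  after D3: wrote 3B at 0x01 = 027e99
query mem[0x1c]=0x33, mem[0x22]=0x33, mem[0x05]=0x99, mem[0x03]=0x99, mem[0x1e]=0x83

MEM[0x1c,0x22,0x05,0x03,0x1e] = 33 33 99 99 83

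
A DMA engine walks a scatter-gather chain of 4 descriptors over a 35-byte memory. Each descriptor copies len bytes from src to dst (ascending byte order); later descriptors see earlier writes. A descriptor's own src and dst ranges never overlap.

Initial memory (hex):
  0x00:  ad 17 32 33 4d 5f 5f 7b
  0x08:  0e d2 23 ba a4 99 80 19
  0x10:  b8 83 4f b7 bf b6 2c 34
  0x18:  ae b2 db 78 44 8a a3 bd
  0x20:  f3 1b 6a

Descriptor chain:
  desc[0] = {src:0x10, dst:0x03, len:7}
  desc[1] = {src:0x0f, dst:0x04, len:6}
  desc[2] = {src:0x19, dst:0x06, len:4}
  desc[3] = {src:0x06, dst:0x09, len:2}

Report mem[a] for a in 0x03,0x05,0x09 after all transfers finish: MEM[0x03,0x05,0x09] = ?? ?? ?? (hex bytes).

  after D0: wrote 7B at 0x03 = b8834fb7bfb62c
  after D1: wrote 6B at 0x04 = 19b8834fb7bf
  after D2: wrote 4B at 0x06 = b2db7844
  after D3: wrote 2B at 0x09 = b2db
query mem[0x03]=0xb8, mem[0x05]=0xb8, mem[0x09]=0xb2

MEM[0x03,0x05,0x09] = b8 b8 b2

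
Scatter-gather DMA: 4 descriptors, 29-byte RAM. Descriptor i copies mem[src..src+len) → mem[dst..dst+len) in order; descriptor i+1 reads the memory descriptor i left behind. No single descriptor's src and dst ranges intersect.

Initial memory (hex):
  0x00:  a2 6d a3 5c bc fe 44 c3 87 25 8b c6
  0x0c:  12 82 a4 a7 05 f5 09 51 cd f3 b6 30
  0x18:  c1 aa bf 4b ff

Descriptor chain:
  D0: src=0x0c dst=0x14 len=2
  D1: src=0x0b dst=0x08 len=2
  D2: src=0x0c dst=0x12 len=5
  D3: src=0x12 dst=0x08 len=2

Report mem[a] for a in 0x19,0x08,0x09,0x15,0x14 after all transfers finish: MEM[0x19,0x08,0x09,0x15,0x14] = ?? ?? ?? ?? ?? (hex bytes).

MEM[0x19,0x08,0x09,0x15,0x14] = aa 12 82 a7 a4

#0 dst[0x14+2] := {0x12,0x82}
#1 dst[0x08+2] := {0xc6,0x12}
#2 dst[0x12+5] := {0x12,0x82,0xa4,0xa7,0x05}
#3 dst[0x08+2] := {0x12,0x82}
query mem[0x19]=0xaa, mem[0x08]=0x12, mem[0x09]=0x82, mem[0x15]=0xa7, mem[0x14]=0xa4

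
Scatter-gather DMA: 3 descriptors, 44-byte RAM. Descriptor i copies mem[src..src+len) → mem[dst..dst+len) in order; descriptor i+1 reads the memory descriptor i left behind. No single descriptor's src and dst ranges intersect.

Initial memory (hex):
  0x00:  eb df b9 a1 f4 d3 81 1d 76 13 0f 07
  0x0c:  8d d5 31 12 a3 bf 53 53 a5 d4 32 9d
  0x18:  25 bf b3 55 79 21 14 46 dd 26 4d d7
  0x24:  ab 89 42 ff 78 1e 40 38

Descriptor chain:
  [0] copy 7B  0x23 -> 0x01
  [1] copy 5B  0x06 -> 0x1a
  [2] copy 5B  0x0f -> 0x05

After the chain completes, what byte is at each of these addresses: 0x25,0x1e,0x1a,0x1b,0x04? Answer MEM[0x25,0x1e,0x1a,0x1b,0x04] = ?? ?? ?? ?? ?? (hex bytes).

MEM[0x25,0x1e,0x1a,0x1b,0x04] = 89 0f 78 1e 42

[0] 0x23->0x01 len=7 : d7 ab 89 42 ff 78 1e
[1] 0x06->0x1a len=5 : 78 1e 76 13 0f
[2] 0x0f->0x05 len=5 : 12 a3 bf 53 53
query mem[0x25]=0x89, mem[0x1e]=0x0f, mem[0x1a]=0x78, mem[0x1b]=0x1e, mem[0x04]=0x42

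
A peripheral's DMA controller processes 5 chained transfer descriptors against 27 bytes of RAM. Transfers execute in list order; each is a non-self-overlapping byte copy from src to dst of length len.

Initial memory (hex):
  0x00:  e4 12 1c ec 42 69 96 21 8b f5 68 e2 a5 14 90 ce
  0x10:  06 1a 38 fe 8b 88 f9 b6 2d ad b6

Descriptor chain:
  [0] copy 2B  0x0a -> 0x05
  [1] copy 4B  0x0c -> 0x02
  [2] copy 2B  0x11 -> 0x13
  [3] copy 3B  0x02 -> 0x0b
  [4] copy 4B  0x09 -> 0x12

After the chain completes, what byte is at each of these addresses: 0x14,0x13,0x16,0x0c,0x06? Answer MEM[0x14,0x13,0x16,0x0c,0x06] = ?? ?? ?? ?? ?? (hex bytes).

MEM[0x14,0x13,0x16,0x0c,0x06] = a5 68 f9 14 e2

#0 dst[0x05+2] := {0x68,0xe2}
#1 dst[0x02+4] := {0xa5,0x14,0x90,0xce}
#2 dst[0x13+2] := {0x1a,0x38}
#3 dst[0x0b+3] := {0xa5,0x14,0x90}
#4 dst[0x12+4] := {0xf5,0x68,0xa5,0x14}
query mem[0x14]=0xa5, mem[0x13]=0x68, mem[0x16]=0xf9, mem[0x0c]=0x14, mem[0x06]=0xe2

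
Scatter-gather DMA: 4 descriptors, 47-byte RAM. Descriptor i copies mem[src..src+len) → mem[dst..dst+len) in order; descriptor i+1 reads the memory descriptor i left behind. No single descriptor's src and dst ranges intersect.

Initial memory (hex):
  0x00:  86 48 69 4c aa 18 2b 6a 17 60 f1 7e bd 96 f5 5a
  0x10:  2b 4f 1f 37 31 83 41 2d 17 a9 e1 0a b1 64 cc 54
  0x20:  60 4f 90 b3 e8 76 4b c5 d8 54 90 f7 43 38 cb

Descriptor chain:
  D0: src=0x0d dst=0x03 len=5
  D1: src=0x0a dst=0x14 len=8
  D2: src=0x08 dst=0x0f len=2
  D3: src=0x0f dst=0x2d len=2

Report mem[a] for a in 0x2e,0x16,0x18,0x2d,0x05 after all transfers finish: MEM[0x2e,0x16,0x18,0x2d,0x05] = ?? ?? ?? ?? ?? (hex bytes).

#0 dst[0x03+5] := {0x96,0xf5,0x5a,0x2b,0x4f}
#1 dst[0x14+8] := {0xf1,0x7e,0xbd,0x96,0xf5,0x5a,0x2b,0x4f}
#2 dst[0x0f+2] := {0x17,0x60}
#3 dst[0x2d+2] := {0x17,0x60}
query mem[0x2e]=0x60, mem[0x16]=0xbd, mem[0x18]=0xf5, mem[0x2d]=0x17, mem[0x05]=0x5a

MEM[0x2e,0x16,0x18,0x2d,0x05] = 60 bd f5 17 5a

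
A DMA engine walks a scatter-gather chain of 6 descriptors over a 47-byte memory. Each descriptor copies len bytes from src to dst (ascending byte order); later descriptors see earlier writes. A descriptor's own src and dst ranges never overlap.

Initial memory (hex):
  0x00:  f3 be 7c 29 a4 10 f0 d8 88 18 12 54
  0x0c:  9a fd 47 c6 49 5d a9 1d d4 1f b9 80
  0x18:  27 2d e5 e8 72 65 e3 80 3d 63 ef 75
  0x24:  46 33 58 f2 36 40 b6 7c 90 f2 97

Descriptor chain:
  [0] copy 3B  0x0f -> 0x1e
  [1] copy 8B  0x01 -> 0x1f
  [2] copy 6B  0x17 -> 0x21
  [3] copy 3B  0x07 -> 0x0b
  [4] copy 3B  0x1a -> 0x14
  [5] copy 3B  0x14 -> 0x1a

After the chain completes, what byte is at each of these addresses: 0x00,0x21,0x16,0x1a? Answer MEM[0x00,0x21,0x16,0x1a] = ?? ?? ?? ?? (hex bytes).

MEM[0x00,0x21,0x16,0x1a] = f3 80 72 e5

#0 dst[0x1e+3] := {0xc6,0x49,0x5d}
#1 dst[0x1f+8] := {0xbe,0x7c,0x29,0xa4,0x10,0xf0,0xd8,0x88}
#2 dst[0x21+6] := {0x80,0x27,0x2d,0xe5,0xe8,0x72}
#3 dst[0x0b+3] := {0xd8,0x88,0x18}
#4 dst[0x14+3] := {0xe5,0xe8,0x72}
#5 dst[0x1a+3] := {0xe5,0xe8,0x72}
query mem[0x00]=0xf3, mem[0x21]=0x80, mem[0x16]=0x72, mem[0x1a]=0xe5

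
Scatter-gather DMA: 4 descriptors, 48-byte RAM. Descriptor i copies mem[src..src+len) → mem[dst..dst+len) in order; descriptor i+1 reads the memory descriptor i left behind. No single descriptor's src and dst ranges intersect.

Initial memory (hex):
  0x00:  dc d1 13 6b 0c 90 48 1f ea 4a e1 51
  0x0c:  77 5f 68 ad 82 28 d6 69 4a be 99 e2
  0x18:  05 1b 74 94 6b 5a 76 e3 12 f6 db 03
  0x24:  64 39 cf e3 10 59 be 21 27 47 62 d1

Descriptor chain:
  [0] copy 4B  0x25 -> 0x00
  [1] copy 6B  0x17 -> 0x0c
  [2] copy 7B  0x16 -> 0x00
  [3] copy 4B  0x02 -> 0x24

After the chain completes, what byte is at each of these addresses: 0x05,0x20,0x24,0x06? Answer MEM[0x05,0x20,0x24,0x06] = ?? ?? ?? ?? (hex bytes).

[0] 0x25->0x00 len=4 : 39 cf e3 10
[1] 0x17->0x0c len=6 : e2 05 1b 74 94 6b
[2] 0x16->0x00 len=7 : 99 e2 05 1b 74 94 6b
[3] 0x02->0x24 len=4 : 05 1b 74 94
query mem[0x05]=0x94, mem[0x20]=0x12, mem[0x24]=0x05, mem[0x06]=0x6b

MEM[0x05,0x20,0x24,0x06] = 94 12 05 6b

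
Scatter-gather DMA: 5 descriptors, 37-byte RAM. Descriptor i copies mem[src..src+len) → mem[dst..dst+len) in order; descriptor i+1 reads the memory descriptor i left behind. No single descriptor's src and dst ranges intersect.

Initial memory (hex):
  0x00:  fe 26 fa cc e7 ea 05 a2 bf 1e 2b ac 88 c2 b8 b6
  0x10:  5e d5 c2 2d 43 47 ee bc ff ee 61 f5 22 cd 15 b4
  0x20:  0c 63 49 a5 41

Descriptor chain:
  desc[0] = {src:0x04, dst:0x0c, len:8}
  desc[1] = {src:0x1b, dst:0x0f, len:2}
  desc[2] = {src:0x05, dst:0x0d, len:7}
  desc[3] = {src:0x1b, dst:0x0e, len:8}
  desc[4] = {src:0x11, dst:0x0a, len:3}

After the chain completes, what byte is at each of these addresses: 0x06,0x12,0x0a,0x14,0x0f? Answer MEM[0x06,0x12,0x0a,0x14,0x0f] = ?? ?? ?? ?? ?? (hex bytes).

[0] 0x04->0x0c len=8 : e7 ea 05 a2 bf 1e 2b ac
[1] 0x1b->0x0f len=2 : f5 22
[2] 0x05->0x0d len=7 : ea 05 a2 bf 1e 2b ac
[3] 0x1b->0x0e len=8 : f5 22 cd 15 b4 0c 63 49
[4] 0x11->0x0a len=3 : 15 b4 0c
query mem[0x06]=0x05, mem[0x12]=0xb4, mem[0x0a]=0x15, mem[0x14]=0x63, mem[0x0f]=0x22

MEM[0x06,0x12,0x0a,0x14,0x0f] = 05 b4 15 63 22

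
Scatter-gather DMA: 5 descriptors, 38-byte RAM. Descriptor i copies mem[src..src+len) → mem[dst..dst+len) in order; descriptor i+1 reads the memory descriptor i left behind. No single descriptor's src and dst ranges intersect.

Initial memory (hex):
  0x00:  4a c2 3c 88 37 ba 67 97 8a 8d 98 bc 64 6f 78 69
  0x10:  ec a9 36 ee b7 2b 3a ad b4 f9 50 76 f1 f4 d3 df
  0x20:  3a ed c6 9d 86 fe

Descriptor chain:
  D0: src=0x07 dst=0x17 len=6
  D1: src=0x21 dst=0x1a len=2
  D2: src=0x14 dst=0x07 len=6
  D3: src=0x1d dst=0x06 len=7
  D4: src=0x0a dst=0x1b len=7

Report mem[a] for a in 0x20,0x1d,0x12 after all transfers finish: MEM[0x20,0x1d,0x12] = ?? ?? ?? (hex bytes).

[0] 0x07->0x17 len=6 : 97 8a 8d 98 bc 64
[1] 0x21->0x1a len=2 : ed c6
[2] 0x14->0x07 len=6 : b7 2b 3a 97 8a 8d
[3] 0x1d->0x06 len=7 : f4 d3 df 3a ed c6 9d
[4] 0x0a->0x1b len=7 : ed c6 9d 6f 78 69 ec
query mem[0x20]=0x69, mem[0x1d]=0x9d, mem[0x12]=0x36

MEM[0x20,0x1d,0x12] = 69 9d 36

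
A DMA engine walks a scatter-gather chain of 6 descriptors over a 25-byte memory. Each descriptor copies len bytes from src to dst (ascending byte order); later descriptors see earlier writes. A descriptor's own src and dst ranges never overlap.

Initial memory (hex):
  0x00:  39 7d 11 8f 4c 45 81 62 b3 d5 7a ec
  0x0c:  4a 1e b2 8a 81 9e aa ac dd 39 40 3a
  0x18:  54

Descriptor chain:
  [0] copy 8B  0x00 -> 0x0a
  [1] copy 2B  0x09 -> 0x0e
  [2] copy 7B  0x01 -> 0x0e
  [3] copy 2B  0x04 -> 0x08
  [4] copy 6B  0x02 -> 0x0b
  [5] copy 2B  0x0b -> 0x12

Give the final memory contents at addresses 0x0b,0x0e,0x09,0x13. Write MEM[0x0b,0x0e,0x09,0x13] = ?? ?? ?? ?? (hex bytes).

MEM[0x0b,0x0e,0x09,0x13] = 11 45 45 8f

D0: mem[0x0a..0x11] <- [39 7d 11 8f 4c 45 81 62]
D1: mem[0x0e..0x0f] <- [d5 39]
D2: mem[0x0e..0x14] <- [7d 11 8f 4c 45 81 62]
D3: mem[0x08..0x09] <- [4c 45]
D4: mem[0x0b..0x10] <- [11 8f 4c 45 81 62]
D5: mem[0x12..0x13] <- [11 8f]
query mem[0x0b]=0x11, mem[0x0e]=0x45, mem[0x09]=0x45, mem[0x13]=0x8f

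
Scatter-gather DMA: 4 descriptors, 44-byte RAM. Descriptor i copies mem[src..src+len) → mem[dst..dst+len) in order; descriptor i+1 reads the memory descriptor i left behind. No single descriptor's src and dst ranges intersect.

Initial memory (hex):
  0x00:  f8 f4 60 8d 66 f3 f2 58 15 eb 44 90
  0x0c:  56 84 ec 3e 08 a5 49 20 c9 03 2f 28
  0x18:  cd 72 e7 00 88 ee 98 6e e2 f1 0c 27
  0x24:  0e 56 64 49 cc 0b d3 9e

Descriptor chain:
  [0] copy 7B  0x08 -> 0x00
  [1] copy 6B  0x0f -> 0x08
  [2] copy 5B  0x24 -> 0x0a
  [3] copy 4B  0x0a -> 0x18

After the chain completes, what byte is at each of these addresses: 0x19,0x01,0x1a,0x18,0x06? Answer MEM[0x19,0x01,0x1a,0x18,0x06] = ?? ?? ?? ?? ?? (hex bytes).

MEM[0x19,0x01,0x1a,0x18,0x06] = 56 eb 64 0e ec

[0] 0x08->0x00 len=7 : 15 eb 44 90 56 84 ec
[1] 0x0f->0x08 len=6 : 3e 08 a5 49 20 c9
[2] 0x24->0x0a len=5 : 0e 56 64 49 cc
[3] 0x0a->0x18 len=4 : 0e 56 64 49
query mem[0x19]=0x56, mem[0x01]=0xeb, mem[0x1a]=0x64, mem[0x18]=0x0e, mem[0x06]=0xec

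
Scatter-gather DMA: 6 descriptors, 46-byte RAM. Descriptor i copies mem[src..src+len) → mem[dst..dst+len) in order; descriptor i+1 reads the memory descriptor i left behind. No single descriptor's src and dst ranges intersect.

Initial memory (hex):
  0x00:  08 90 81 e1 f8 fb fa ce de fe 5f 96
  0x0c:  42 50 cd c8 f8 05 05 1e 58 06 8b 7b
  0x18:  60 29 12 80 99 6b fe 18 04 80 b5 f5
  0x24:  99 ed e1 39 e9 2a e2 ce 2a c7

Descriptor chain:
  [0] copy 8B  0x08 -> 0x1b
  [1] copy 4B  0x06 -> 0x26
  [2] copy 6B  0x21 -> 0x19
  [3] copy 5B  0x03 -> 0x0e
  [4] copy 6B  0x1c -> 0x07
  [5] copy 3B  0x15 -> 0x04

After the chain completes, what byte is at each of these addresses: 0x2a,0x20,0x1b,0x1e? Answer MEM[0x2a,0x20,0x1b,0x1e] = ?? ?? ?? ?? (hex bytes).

#0 dst[0x1b+8] := {0xde,0xfe,0x5f,0x96,0x42,0x50,0xcd,0xc8}
#1 dst[0x26+4] := {0xfa,0xce,0xde,0xfe}
#2 dst[0x19+6] := {0xcd,0xc8,0xf5,0x99,0xed,0xfa}
#3 dst[0x0e+5] := {0xe1,0xf8,0xfb,0xfa,0xce}
#4 dst[0x07+6] := {0x99,0xed,0xfa,0x42,0x50,0xcd}
#5 dst[0x04+3] := {0x06,0x8b,0x7b}
query mem[0x2a]=0xe2, mem[0x20]=0x50, mem[0x1b]=0xf5, mem[0x1e]=0xfa

MEM[0x2a,0x20,0x1b,0x1e] = e2 50 f5 fa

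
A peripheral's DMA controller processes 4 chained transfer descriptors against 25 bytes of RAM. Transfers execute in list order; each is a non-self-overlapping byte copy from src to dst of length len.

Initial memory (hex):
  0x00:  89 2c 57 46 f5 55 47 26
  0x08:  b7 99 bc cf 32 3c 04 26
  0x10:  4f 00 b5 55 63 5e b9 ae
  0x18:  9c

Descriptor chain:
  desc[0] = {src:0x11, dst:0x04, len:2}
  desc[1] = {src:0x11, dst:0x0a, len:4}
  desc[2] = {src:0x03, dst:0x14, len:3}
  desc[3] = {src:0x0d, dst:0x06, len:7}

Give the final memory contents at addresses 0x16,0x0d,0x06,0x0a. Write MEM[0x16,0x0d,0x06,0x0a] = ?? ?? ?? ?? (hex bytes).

MEM[0x16,0x0d,0x06,0x0a] = b5 63 63 00

#0 dst[0x04+2] := {0x00,0xb5}
#1 dst[0x0a+4] := {0x00,0xb5,0x55,0x63}
#2 dst[0x14+3] := {0x46,0x00,0xb5}
#3 dst[0x06+7] := {0x63,0x04,0x26,0x4f,0x00,0xb5,0x55}
query mem[0x16]=0xb5, mem[0x0d]=0x63, mem[0x06]=0x63, mem[0x0a]=0x00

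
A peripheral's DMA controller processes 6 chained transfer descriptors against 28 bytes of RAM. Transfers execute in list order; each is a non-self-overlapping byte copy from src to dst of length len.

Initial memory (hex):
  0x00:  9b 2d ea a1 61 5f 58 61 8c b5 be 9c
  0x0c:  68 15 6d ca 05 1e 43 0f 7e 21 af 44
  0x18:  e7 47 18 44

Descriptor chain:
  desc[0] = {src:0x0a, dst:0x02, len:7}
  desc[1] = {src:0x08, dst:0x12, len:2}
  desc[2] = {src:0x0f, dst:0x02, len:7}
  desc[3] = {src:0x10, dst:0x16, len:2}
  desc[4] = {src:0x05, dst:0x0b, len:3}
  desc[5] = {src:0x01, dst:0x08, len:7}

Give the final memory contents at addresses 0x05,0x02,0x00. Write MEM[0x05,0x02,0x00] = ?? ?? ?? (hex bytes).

MEM[0x05,0x02,0x00] = 05 ca 9b

#0 dst[0x02+7] := {0xbe,0x9c,0x68,0x15,0x6d,0xca,0x05}
#1 dst[0x12+2] := {0x05,0xb5}
#2 dst[0x02+7] := {0xca,0x05,0x1e,0x05,0xb5,0x7e,0x21}
#3 dst[0x16+2] := {0x05,0x1e}
#4 dst[0x0b+3] := {0x05,0xb5,0x7e}
#5 dst[0x08+7] := {0x2d,0xca,0x05,0x1e,0x05,0xb5,0x7e}
query mem[0x05]=0x05, mem[0x02]=0xca, mem[0x00]=0x9b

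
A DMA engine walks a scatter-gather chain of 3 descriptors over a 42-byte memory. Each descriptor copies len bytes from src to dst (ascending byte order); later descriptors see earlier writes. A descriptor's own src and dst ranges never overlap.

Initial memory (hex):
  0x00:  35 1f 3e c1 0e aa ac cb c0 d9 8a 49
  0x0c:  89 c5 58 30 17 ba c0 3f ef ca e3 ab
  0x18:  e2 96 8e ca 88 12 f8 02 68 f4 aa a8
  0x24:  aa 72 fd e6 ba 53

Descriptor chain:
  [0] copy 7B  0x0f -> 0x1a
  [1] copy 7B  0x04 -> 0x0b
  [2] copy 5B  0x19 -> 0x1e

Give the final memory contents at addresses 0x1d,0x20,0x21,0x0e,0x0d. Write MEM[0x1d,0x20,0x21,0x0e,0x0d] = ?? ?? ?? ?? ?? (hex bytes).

MEM[0x1d,0x20,0x21,0x0e,0x0d] = c0 17 ba cb ac

#0 dst[0x1a+7] := {0x30,0x17,0xba,0xc0,0x3f,0xef,0xca}
#1 dst[0x0b+7] := {0x0e,0xaa,0xac,0xcb,0xc0,0xd9,0x8a}
#2 dst[0x1e+5] := {0x96,0x30,0x17,0xba,0xc0}
query mem[0x1d]=0xc0, mem[0x20]=0x17, mem[0x21]=0xba, mem[0x0e]=0xcb, mem[0x0d]=0xac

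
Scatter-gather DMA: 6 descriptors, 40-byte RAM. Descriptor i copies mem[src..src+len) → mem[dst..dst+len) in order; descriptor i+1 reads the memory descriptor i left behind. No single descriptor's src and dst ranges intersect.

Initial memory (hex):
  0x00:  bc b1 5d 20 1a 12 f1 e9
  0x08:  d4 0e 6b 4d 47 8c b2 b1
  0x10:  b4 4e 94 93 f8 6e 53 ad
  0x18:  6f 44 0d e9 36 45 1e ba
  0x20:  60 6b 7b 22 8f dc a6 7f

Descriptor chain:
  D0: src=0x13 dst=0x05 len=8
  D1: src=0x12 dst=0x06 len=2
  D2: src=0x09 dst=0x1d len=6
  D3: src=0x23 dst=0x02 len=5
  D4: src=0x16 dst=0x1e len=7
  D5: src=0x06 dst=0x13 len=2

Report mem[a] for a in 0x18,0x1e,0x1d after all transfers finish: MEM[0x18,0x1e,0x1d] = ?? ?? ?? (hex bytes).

MEM[0x18,0x1e,0x1d] = 6f 53 ad

[0] 0x13->0x05 len=8 : 93 f8 6e 53 ad 6f 44 0d
[1] 0x12->0x06 len=2 : 94 93
[2] 0x09->0x1d len=6 : ad 6f 44 0d 8c b2
[3] 0x23->0x02 len=5 : 22 8f dc a6 7f
[4] 0x16->0x1e len=7 : 53 ad 6f 44 0d e9 36
[5] 0x06->0x13 len=2 : 7f 93
query mem[0x18]=0x6f, mem[0x1e]=0x53, mem[0x1d]=0xad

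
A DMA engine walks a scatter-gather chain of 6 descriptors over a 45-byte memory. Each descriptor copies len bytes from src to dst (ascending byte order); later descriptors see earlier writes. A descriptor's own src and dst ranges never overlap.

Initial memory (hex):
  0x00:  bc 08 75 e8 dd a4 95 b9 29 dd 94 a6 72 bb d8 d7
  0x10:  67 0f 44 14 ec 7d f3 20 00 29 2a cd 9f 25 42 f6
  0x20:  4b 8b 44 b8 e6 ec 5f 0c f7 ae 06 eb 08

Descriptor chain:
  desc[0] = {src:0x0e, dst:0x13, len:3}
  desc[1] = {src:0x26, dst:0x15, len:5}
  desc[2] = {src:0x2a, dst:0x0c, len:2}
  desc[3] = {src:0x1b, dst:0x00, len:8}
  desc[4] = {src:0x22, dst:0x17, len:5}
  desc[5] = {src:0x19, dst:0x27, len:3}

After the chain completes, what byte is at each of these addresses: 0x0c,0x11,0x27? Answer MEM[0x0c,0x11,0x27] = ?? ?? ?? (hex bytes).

  after D0: wrote 3B at 0x13 = d8d767
  after D1: wrote 5B at 0x15 = 5f0cf7ae06
  after D2: wrote 2B at 0x0c = 06eb
  after D3: wrote 8B at 0x00 = cd9f2542f64b8b44
  after D4: wrote 5B at 0x17 = 44b8e6ec5f
  after D5: wrote 3B at 0x27 = e6ec5f
query mem[0x0c]=0x06, mem[0x11]=0x0f, mem[0x27]=0xe6

MEM[0x0c,0x11,0x27] = 06 0f e6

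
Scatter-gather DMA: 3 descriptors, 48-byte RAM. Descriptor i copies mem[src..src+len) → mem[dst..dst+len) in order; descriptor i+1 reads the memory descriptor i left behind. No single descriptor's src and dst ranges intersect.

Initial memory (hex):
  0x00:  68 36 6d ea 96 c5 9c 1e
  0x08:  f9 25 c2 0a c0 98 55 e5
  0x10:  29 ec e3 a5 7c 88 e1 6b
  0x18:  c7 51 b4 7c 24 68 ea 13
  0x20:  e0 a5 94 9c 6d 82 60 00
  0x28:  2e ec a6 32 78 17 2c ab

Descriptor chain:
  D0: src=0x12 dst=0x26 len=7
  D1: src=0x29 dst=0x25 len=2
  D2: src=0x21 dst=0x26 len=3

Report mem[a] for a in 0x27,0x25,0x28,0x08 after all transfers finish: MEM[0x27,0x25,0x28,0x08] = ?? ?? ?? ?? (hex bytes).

#0 dst[0x26+7] := {0xe3,0xa5,0x7c,0x88,0xe1,0x6b,0xc7}
#1 dst[0x25+2] := {0x88,0xe1}
#2 dst[0x26+3] := {0xa5,0x94,0x9c}
query mem[0x27]=0x94, mem[0x25]=0x88, mem[0x28]=0x9c, mem[0x08]=0xf9

MEM[0x27,0x25,0x28,0x08] = 94 88 9c f9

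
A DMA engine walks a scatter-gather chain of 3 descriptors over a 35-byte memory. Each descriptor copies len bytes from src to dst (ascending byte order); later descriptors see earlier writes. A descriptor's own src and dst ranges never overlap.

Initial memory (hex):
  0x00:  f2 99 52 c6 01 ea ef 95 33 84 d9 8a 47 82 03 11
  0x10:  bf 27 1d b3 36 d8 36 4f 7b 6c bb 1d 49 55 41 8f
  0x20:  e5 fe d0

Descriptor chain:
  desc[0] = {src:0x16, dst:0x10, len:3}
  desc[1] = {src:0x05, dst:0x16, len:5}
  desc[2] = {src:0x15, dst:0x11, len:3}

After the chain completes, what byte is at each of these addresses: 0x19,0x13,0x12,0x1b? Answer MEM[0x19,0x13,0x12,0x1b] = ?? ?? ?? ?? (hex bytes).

  after D0: wrote 3B at 0x10 = 364f7b
  after D1: wrote 5B at 0x16 = eaef953384
  after D2: wrote 3B at 0x11 = d8eaef
query mem[0x19]=0x33, mem[0x13]=0xef, mem[0x12]=0xea, mem[0x1b]=0x1d

MEM[0x19,0x13,0x12,0x1b] = 33 ef ea 1d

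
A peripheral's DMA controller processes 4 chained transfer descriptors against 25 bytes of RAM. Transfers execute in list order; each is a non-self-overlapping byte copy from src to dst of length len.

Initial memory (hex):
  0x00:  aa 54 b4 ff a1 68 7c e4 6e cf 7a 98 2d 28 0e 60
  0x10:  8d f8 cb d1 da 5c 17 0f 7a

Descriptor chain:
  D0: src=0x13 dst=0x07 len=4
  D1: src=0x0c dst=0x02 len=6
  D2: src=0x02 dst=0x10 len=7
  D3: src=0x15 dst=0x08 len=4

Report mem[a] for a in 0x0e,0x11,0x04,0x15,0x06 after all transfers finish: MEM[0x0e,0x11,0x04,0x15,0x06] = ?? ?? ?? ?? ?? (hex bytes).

  after D0: wrote 4B at 0x07 = d1da5c17
  after D1: wrote 6B at 0x02 = 2d280e608df8
  after D2: wrote 7B at 0x10 = 2d280e608df8da
  after D3: wrote 4B at 0x08 = f8da0f7a
query mem[0x0e]=0x0e, mem[0x11]=0x28, mem[0x04]=0x0e, mem[0x15]=0xf8, mem[0x06]=0x8d

MEM[0x0e,0x11,0x04,0x15,0x06] = 0e 28 0e f8 8d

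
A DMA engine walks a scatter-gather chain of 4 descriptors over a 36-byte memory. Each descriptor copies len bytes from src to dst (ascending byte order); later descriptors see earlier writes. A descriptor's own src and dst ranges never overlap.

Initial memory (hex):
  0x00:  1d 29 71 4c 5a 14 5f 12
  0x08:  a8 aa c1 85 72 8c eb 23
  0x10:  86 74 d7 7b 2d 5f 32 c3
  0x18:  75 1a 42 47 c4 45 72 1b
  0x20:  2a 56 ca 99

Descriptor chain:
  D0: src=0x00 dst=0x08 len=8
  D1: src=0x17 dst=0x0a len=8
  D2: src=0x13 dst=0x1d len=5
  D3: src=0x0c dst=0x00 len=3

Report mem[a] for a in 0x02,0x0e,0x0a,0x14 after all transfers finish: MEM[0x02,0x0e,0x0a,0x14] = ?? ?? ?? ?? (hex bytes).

  after D0: wrote 8B at 0x08 = 1d29714c5a145f12
  after D1: wrote 8B at 0x0a = c3751a4247c44572
  after D2: wrote 5B at 0x1d = 7b2d5f32c3
  after D3: wrote 3B at 0x00 = 1a4247
query mem[0x02]=0x47, mem[0x0e]=0x47, mem[0x0a]=0xc3, mem[0x14]=0x2d

MEM[0x02,0x0e,0x0a,0x14] = 47 47 c3 2d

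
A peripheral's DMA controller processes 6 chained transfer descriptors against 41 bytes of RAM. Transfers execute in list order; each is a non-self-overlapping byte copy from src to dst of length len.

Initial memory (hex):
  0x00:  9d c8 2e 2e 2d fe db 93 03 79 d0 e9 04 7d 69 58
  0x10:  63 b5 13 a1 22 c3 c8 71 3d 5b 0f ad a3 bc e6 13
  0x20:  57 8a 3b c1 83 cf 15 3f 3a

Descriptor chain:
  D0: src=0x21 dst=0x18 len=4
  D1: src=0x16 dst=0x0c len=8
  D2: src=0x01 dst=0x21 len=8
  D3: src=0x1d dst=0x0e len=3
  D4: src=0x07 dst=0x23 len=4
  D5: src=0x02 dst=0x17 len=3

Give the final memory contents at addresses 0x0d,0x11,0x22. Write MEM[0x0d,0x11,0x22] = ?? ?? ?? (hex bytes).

MEM[0x0d,0x11,0x22] = 71 83 2e

D0: mem[0x18..0x1b] <- [8a 3b c1 83]
D1: mem[0x0c..0x13] <- [c8 71 8a 3b c1 83 a3 bc]
D2: mem[0x21..0x28] <- [c8 2e 2e 2d fe db 93 03]
D3: mem[0x0e..0x10] <- [bc e6 13]
D4: mem[0x23..0x26] <- [93 03 79 d0]
D5: mem[0x17..0x19] <- [2e 2e 2d]
query mem[0x0d]=0x71, mem[0x11]=0x83, mem[0x22]=0x2e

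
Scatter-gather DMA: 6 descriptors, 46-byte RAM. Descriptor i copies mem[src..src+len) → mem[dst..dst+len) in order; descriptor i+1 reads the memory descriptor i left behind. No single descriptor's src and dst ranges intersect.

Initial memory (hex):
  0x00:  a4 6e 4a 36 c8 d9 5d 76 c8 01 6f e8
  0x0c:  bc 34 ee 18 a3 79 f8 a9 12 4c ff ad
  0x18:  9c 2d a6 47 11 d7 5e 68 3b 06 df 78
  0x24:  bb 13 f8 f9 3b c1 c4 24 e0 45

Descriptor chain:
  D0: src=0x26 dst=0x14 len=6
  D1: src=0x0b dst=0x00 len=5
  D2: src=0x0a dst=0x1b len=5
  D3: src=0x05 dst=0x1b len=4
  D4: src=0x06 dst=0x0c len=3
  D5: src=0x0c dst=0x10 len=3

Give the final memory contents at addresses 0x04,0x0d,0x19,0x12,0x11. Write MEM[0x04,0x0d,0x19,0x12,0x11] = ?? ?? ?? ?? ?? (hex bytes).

MEM[0x04,0x0d,0x19,0x12,0x11] = 18 76 24 c8 76

  after D0: wrote 6B at 0x14 = f8f93bc1c424
  after D1: wrote 5B at 0x00 = e8bc34ee18
  after D2: wrote 5B at 0x1b = 6fe8bc34ee
  after D3: wrote 4B at 0x1b = d95d76c8
  after D4: wrote 3B at 0x0c = 5d76c8
  after D5: wrote 3B at 0x10 = 5d76c8
query mem[0x04]=0x18, mem[0x0d]=0x76, mem[0x19]=0x24, mem[0x12]=0xc8, mem[0x11]=0x76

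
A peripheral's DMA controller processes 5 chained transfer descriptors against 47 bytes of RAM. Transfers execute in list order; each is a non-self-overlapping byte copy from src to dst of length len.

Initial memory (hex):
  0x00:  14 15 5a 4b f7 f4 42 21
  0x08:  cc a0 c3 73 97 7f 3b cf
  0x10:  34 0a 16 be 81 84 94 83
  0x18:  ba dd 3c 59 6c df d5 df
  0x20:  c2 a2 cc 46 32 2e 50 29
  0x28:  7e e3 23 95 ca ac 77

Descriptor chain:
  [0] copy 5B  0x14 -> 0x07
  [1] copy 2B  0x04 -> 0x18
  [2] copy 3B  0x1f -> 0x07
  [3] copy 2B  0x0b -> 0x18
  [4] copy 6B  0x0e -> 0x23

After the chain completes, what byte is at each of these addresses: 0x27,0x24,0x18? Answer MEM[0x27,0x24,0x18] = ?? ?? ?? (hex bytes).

  after D0: wrote 5B at 0x07 = 81849483ba
  after D1: wrote 2B at 0x18 = f7f4
  after D2: wrote 3B at 0x07 = dfc2a2
  after D3: wrote 2B at 0x18 = ba97
  after D4: wrote 6B at 0x23 = 3bcf340a16be
query mem[0x27]=0x16, mem[0x24]=0xcf, mem[0x18]=0xba

MEM[0x27,0x24,0x18] = 16 cf ba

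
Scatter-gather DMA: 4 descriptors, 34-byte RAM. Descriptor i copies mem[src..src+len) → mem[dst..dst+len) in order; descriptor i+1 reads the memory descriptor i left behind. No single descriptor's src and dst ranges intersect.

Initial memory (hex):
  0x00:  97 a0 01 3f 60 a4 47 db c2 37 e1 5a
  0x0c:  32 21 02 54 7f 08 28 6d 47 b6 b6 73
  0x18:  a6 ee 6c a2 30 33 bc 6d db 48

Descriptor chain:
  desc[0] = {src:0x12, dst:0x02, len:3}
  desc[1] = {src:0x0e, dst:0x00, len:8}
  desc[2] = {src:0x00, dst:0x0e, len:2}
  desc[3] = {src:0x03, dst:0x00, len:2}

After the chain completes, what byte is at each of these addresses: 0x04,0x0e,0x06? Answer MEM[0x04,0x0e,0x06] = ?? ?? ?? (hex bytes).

#0 dst[0x02+3] := {0x28,0x6d,0x47}
#1 dst[0x00+8] := {0x02,0x54,0x7f,0x08,0x28,0x6d,0x47,0xb6}
#2 dst[0x0e+2] := {0x02,0x54}
#3 dst[0x00+2] := {0x08,0x28}
query mem[0x04]=0x28, mem[0x0e]=0x02, mem[0x06]=0x47

MEM[0x04,0x0e,0x06] = 28 02 47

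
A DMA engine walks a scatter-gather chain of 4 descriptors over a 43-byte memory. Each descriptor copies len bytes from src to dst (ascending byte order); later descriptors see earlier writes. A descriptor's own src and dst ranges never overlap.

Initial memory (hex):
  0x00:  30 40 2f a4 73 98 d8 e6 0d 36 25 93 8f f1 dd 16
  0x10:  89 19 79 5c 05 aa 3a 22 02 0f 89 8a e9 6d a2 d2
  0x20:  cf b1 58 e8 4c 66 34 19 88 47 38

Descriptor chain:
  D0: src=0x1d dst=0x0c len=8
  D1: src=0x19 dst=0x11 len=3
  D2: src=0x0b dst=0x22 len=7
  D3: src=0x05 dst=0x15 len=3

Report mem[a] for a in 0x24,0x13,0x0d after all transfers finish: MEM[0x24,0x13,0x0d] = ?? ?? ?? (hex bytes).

D0: mem[0x0c..0x13] <- [6d a2 d2 cf b1 58 e8 4c]
D1: mem[0x11..0x13] <- [0f 89 8a]
D2: mem[0x22..0x28] <- [93 6d a2 d2 cf b1 0f]
D3: mem[0x15..0x17] <- [98 d8 e6]
query mem[0x24]=0xa2, mem[0x13]=0x8a, mem[0x0d]=0xa2

MEM[0x24,0x13,0x0d] = a2 8a a2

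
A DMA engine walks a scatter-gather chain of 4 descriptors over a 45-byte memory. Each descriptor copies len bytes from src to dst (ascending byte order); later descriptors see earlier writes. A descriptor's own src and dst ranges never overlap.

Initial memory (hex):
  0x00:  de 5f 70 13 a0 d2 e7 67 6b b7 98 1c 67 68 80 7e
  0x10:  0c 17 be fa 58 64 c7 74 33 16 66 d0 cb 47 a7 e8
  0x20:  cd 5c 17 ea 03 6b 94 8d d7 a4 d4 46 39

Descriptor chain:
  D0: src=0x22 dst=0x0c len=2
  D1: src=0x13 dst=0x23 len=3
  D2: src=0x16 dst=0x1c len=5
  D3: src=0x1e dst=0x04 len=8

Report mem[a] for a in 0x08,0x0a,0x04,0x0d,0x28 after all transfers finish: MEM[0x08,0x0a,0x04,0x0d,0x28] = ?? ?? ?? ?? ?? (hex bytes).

MEM[0x08,0x0a,0x04,0x0d,0x28] = 17 58 33 ea d7

D0: mem[0x0c..0x0d] <- [17 ea]
D1: mem[0x23..0x25] <- [fa 58 64]
D2: mem[0x1c..0x20] <- [c7 74 33 16 66]
D3: mem[0x04..0x0b] <- [33 16 66 5c 17 fa 58 64]
query mem[0x08]=0x17, mem[0x0a]=0x58, mem[0x04]=0x33, mem[0x0d]=0xea, mem[0x28]=0xd7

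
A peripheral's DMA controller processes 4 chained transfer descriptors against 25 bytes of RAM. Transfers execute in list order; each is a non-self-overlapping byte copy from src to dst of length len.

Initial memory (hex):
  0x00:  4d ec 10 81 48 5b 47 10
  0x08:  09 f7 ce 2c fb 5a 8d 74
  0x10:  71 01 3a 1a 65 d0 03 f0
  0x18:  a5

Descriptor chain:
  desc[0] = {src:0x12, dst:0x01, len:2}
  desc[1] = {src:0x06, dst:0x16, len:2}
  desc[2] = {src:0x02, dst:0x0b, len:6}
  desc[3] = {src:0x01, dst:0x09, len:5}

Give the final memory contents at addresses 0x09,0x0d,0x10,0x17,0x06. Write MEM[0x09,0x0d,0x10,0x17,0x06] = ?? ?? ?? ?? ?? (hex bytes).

MEM[0x09,0x0d,0x10,0x17,0x06] = 3a 5b 10 10 47

[0] 0x12->0x01 len=2 : 3a 1a
[1] 0x06->0x16 len=2 : 47 10
[2] 0x02->0x0b len=6 : 1a 81 48 5b 47 10
[3] 0x01->0x09 len=5 : 3a 1a 81 48 5b
query mem[0x09]=0x3a, mem[0x0d]=0x5b, mem[0x10]=0x10, mem[0x17]=0x10, mem[0x06]=0x47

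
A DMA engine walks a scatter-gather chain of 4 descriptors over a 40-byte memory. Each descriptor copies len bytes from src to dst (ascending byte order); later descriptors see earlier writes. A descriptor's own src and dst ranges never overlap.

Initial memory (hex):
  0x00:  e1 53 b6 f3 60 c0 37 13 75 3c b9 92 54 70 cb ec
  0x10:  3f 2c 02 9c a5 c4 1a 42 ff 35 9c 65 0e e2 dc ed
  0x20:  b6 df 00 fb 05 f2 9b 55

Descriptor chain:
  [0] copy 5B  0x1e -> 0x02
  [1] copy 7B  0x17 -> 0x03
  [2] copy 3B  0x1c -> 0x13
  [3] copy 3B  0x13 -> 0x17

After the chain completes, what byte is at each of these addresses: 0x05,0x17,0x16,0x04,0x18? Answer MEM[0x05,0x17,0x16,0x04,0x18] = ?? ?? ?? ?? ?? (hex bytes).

  after D0: wrote 5B at 0x02 = dcedb6df00
  after D1: wrote 7B at 0x03 = 42ff359c650ee2
  after D2: wrote 3B at 0x13 = 0ee2dc
  after D3: wrote 3B at 0x17 = 0ee2dc
query mem[0x05]=0x35, mem[0x17]=0x0e, mem[0x16]=0x1a, mem[0x04]=0xff, mem[0x18]=0xe2

MEM[0x05,0x17,0x16,0x04,0x18] = 35 0e 1a ff e2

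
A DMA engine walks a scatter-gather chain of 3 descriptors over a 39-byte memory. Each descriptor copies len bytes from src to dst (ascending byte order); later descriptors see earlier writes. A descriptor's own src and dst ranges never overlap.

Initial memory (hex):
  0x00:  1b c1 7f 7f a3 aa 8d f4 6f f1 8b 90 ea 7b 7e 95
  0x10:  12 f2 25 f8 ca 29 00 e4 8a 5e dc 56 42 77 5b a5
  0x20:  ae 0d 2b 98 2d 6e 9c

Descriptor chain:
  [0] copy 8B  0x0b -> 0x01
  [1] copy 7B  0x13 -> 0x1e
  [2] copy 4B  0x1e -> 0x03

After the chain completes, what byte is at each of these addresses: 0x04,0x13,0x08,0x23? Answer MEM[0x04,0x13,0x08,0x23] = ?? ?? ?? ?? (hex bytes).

MEM[0x04,0x13,0x08,0x23] = ca f8 25 8a

#0 dst[0x01+8] := {0x90,0xea,0x7b,0x7e,0x95,0x12,0xf2,0x25}
#1 dst[0x1e+7] := {0xf8,0xca,0x29,0x00,0xe4,0x8a,0x5e}
#2 dst[0x03+4] := {0xf8,0xca,0x29,0x00}
query mem[0x04]=0xca, mem[0x13]=0xf8, mem[0x08]=0x25, mem[0x23]=0x8a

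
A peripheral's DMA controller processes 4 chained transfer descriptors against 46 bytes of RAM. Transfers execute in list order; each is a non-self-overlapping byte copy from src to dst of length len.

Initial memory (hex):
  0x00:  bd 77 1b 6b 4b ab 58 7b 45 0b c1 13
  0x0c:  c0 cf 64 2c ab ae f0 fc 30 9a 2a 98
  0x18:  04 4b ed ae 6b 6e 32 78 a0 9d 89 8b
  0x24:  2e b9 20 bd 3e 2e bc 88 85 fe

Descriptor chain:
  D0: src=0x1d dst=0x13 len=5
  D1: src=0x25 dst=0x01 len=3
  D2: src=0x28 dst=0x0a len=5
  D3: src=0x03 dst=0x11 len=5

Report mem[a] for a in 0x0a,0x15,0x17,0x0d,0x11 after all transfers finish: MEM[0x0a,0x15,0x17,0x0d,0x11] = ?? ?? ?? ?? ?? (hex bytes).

[0] 0x1d->0x13 len=5 : 6e 32 78 a0 9d
[1] 0x25->0x01 len=3 : b9 20 bd
[2] 0x28->0x0a len=5 : 3e 2e bc 88 85
[3] 0x03->0x11 len=5 : bd 4b ab 58 7b
query mem[0x0a]=0x3e, mem[0x15]=0x7b, mem[0x17]=0x9d, mem[0x0d]=0x88, mem[0x11]=0xbd

MEM[0x0a,0x15,0x17,0x0d,0x11] = 3e 7b 9d 88 bd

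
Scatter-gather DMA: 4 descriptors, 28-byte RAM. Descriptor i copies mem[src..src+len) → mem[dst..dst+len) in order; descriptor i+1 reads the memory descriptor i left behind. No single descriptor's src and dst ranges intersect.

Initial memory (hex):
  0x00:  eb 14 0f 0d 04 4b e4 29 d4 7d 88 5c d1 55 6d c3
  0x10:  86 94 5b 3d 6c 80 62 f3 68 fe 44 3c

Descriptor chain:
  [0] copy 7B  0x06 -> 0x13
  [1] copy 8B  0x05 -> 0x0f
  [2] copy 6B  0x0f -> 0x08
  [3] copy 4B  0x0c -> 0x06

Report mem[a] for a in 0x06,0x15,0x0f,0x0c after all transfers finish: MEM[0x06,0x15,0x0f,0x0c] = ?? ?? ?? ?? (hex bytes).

MEM[0x06,0x15,0x0f,0x0c] = 7d 5c 4b 7d

[0] 0x06->0x13 len=7 : e4 29 d4 7d 88 5c d1
[1] 0x05->0x0f len=8 : 4b e4 29 d4 7d 88 5c d1
[2] 0x0f->0x08 len=6 : 4b e4 29 d4 7d 88
[3] 0x0c->0x06 len=4 : 7d 88 6d 4b
query mem[0x06]=0x7d, mem[0x15]=0x5c, mem[0x0f]=0x4b, mem[0x0c]=0x7d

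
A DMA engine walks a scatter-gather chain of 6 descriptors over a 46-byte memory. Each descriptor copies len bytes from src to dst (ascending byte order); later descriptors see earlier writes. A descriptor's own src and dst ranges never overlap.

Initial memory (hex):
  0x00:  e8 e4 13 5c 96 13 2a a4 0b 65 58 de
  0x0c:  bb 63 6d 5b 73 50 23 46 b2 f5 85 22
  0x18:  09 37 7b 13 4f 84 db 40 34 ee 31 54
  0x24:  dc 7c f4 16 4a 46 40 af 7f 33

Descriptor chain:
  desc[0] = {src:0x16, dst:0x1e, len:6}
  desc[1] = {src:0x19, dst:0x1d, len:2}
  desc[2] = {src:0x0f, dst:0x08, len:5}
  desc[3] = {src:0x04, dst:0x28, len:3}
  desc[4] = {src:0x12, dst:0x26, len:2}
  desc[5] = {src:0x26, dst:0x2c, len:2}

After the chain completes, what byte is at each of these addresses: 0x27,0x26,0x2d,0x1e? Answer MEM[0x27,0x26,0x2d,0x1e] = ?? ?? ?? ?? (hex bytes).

MEM[0x27,0x26,0x2d,0x1e] = 46 23 46 7b

  after D0: wrote 6B at 0x1e = 852209377b13
  after D1: wrote 2B at 0x1d = 377b
  after D2: wrote 5B at 0x08 = 5b73502346
  after D3: wrote 3B at 0x28 = 96132a
  after D4: wrote 2B at 0x26 = 2346
  after D5: wrote 2B at 0x2c = 2346
query mem[0x27]=0x46, mem[0x26]=0x23, mem[0x2d]=0x46, mem[0x1e]=0x7b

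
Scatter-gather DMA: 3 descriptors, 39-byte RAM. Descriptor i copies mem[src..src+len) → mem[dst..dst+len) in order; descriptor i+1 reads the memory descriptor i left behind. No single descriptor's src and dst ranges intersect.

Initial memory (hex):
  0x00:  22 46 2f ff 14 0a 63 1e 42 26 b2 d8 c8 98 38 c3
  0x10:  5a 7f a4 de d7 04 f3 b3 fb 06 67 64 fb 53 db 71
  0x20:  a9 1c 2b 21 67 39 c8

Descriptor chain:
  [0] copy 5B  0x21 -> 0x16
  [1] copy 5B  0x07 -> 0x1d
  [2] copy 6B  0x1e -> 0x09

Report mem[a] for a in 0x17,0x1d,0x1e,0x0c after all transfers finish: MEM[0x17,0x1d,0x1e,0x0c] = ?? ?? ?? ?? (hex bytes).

MEM[0x17,0x1d,0x1e,0x0c] = 2b 1e 42 d8

  after D0: wrote 5B at 0x16 = 1c2b216739
  after D1: wrote 5B at 0x1d = 1e4226b2d8
  after D2: wrote 6B at 0x09 = 4226b2d82b21
query mem[0x17]=0x2b, mem[0x1d]=0x1e, mem[0x1e]=0x42, mem[0x0c]=0xd8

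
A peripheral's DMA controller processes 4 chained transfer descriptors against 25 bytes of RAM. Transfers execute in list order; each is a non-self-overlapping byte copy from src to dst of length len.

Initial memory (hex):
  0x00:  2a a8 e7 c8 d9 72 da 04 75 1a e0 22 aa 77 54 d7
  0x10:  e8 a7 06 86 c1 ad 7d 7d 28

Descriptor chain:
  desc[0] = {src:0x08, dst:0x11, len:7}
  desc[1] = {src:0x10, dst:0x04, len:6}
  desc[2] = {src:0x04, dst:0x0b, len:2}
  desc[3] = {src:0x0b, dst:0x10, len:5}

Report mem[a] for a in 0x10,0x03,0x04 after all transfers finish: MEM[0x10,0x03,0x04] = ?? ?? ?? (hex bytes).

MEM[0x10,0x03,0x04] = e8 c8 e8

D0: mem[0x11..0x17] <- [75 1a e0 22 aa 77 54]
D1: mem[0x04..0x09] <- [e8 75 1a e0 22 aa]
D2: mem[0x0b..0x0c] <- [e8 75]
D3: mem[0x10..0x14] <- [e8 75 77 54 d7]
query mem[0x10]=0xe8, mem[0x03]=0xc8, mem[0x04]=0xe8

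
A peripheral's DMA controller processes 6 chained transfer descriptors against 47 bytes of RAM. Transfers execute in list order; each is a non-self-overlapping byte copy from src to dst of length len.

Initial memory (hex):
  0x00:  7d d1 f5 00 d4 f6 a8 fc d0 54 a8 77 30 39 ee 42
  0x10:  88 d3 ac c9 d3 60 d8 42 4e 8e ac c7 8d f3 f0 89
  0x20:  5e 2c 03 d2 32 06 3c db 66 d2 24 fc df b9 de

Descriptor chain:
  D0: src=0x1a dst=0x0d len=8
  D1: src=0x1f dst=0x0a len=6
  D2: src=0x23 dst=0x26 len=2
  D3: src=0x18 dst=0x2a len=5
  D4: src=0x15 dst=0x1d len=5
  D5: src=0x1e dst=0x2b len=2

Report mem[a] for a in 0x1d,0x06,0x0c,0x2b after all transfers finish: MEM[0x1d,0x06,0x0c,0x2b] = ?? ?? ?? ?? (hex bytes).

[0] 0x1a->0x0d len=8 : ac c7 8d f3 f0 89 5e 2c
[1] 0x1f->0x0a len=6 : 89 5e 2c 03 d2 32
[2] 0x23->0x26 len=2 : d2 32
[3] 0x18->0x2a len=5 : 4e 8e ac c7 8d
[4] 0x15->0x1d len=5 : 60 d8 42 4e 8e
[5] 0x1e->0x2b len=2 : d8 42
query mem[0x1d]=0x60, mem[0x06]=0xa8, mem[0x0c]=0x2c, mem[0x2b]=0xd8

MEM[0x1d,0x06,0x0c,0x2b] = 60 a8 2c d8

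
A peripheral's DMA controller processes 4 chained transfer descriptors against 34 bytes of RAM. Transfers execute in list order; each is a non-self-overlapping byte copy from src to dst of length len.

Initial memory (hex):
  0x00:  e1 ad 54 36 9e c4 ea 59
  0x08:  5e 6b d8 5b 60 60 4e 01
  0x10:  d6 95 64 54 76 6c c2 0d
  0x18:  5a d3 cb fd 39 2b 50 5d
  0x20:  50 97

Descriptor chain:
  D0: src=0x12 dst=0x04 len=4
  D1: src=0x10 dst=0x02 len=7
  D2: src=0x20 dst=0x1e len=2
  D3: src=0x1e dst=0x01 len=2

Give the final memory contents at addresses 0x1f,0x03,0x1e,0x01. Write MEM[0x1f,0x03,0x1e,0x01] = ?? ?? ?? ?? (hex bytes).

[0] 0x12->0x04 len=4 : 64 54 76 6c
[1] 0x10->0x02 len=7 : d6 95 64 54 76 6c c2
[2] 0x20->0x1e len=2 : 50 97
[3] 0x1e->0x01 len=2 : 50 97
query mem[0x1f]=0x97, mem[0x03]=0x95, mem[0x1e]=0x50, mem[0x01]=0x50

MEM[0x1f,0x03,0x1e,0x01] = 97 95 50 50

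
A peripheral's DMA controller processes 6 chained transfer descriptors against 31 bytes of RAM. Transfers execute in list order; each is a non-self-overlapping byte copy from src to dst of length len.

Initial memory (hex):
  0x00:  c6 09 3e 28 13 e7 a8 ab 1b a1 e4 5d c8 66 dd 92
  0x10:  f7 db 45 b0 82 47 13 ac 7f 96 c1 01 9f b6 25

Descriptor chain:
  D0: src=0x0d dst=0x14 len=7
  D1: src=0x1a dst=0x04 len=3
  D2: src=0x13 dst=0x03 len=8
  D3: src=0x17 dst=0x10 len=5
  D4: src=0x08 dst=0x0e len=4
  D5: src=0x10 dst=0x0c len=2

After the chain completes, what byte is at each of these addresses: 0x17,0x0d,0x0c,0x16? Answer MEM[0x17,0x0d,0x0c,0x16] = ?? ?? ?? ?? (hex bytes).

D0: mem[0x14..0x1a] <- [66 dd 92 f7 db 45 b0]
D1: mem[0x04..0x06] <- [b0 01 9f]
D2: mem[0x03..0x0a] <- [b0 66 dd 92 f7 db 45 b0]
D3: mem[0x10..0x14] <- [f7 db 45 b0 01]
D4: mem[0x0e..0x11] <- [db 45 b0 5d]
D5: mem[0x0c..0x0d] <- [b0 5d]
query mem[0x17]=0xf7, mem[0x0d]=0x5d, mem[0x0c]=0xb0, mem[0x16]=0x92

MEM[0x17,0x0d,0x0c,0x16] = f7 5d b0 92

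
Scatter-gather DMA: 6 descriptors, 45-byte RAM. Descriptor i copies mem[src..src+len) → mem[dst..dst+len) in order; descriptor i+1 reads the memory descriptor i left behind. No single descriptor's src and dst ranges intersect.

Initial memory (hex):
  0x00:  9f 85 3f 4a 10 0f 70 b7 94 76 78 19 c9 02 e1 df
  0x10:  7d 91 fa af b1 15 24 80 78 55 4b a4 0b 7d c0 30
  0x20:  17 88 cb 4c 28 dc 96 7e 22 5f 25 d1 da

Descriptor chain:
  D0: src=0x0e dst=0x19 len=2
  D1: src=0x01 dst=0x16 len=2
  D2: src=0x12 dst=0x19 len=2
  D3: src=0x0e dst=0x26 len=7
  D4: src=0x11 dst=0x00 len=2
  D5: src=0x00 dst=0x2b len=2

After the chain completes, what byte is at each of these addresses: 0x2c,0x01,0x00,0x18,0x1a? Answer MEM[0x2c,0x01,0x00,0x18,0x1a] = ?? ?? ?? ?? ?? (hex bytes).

MEM[0x2c,0x01,0x00,0x18,0x1a] = fa fa 91 78 af

  after D0: wrote 2B at 0x19 = e1df
  after D1: wrote 2B at 0x16 = 853f
  after D2: wrote 2B at 0x19 = faaf
  after D3: wrote 7B at 0x26 = e1df7d91faafb1
  after D4: wrote 2B at 0x00 = 91fa
  after D5: wrote 2B at 0x2b = 91fa
query mem[0x2c]=0xfa, mem[0x01]=0xfa, mem[0x00]=0x91, mem[0x18]=0x78, mem[0x1a]=0xaf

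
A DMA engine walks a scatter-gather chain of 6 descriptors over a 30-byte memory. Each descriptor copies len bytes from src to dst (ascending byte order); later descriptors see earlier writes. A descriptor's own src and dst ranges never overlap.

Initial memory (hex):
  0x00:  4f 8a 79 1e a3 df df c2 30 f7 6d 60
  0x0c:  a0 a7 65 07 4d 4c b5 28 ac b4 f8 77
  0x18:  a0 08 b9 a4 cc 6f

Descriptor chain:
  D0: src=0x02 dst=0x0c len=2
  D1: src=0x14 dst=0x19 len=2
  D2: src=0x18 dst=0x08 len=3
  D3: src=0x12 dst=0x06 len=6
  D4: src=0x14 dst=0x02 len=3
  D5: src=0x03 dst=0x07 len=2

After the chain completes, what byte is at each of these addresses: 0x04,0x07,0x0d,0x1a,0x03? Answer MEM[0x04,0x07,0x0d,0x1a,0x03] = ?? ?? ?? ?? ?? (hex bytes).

D0: mem[0x0c..0x0d] <- [79 1e]
D1: mem[0x19..0x1a] <- [ac b4]
D2: mem[0x08..0x0a] <- [a0 ac b4]
D3: mem[0x06..0x0b] <- [b5 28 ac b4 f8 77]
D4: mem[0x02..0x04] <- [ac b4 f8]
D5: mem[0x07..0x08] <- [b4 f8]
query mem[0x04]=0xf8, mem[0x07]=0xb4, mem[0x0d]=0x1e, mem[0x1a]=0xb4, mem[0x03]=0xb4

MEM[0x04,0x07,0x0d,0x1a,0x03] = f8 b4 1e b4 b4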